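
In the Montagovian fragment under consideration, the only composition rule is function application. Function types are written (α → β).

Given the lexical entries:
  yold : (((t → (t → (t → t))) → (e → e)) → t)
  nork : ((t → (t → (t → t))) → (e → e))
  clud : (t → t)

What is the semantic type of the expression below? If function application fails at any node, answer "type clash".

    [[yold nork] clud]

At [yold nork], yold : (((t → (t → (t → t))) → (e → e)) → t) takes nork : ((t → (t → (t → t))) → (e → e)), giving t.
At [[yold nork] clud], clud : (t → t) takes [yold nork] : t, giving t.

t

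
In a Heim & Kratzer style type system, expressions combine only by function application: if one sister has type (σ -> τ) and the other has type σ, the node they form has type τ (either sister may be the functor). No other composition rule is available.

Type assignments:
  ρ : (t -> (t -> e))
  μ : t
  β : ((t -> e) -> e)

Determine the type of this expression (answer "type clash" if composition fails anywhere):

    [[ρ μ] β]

At [ρ μ], ρ : (t -> (t -> e)) takes μ : t, giving (t -> e).
At [[ρ μ] β], β : ((t -> e) -> e) takes [ρ μ] : (t -> e), giving e.

e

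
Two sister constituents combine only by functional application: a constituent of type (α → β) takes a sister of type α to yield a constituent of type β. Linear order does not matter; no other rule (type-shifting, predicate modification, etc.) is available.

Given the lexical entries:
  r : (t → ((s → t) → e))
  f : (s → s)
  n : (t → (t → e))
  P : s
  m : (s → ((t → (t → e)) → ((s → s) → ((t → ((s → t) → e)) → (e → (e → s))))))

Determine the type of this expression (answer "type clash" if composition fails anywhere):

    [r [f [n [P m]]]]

(e → (e → s))

[P m]: functor m : (s → ((t → (t → e)) → ((s → s) → ((t → ((s → t) → e)) → (e → (e → s)))))), argument P : s; result ((t → (t → e)) → ((s → s) → ((t → ((s → t) → e)) → (e → (e → s))))).
[n [P m]]: functor [P m] : ((t → (t → e)) → ((s → s) → ((t → ((s → t) → e)) → (e → (e → s))))), argument n : (t → (t → e)); result ((s → s) → ((t → ((s → t) → e)) → (e → (e → s)))).
[f [n [P m]]]: functor [n [P m]] : ((s → s) → ((t → ((s → t) → e)) → (e → (e → s)))), argument f : (s → s); result ((t → ((s → t) → e)) → (e → (e → s))).
[r [f [n [P m]]]]: functor [f [n [P m]]] : ((t → ((s → t) → e)) → (e → (e → s))), argument r : (t → ((s → t) → e)); result (e → (e → s)).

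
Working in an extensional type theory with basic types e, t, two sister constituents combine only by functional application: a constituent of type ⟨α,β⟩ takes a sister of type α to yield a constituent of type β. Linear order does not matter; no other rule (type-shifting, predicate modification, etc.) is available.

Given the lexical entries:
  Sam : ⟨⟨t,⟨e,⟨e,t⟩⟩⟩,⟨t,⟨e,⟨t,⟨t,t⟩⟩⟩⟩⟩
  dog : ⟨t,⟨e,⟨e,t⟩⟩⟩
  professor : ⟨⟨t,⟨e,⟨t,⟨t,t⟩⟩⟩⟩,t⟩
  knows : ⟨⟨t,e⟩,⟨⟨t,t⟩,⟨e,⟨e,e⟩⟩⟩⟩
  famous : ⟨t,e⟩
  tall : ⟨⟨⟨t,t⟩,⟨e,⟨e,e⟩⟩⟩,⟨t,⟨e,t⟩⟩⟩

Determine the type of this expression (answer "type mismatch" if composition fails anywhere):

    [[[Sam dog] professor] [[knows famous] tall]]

[Sam dog] — Sam of type ⟨⟨t,⟨e,⟨e,t⟩⟩⟩,⟨t,⟨e,⟨t,⟨t,t⟩⟩⟩⟩⟩ combines with dog of type ⟨t,⟨e,⟨e,t⟩⟩⟩: type ⟨t,⟨e,⟨t,⟨t,t⟩⟩⟩⟩.
[[Sam dog] professor] — professor of type ⟨⟨t,⟨e,⟨t,⟨t,t⟩⟩⟩⟩,t⟩ combines with [Sam dog] of type ⟨t,⟨e,⟨t,⟨t,t⟩⟩⟩⟩: type t.
[knows famous] — knows of type ⟨⟨t,e⟩,⟨⟨t,t⟩,⟨e,⟨e,e⟩⟩⟩⟩ combines with famous of type ⟨t,e⟩: type ⟨⟨t,t⟩,⟨e,⟨e,e⟩⟩⟩.
[[knows famous] tall] — tall of type ⟨⟨⟨t,t⟩,⟨e,⟨e,e⟩⟩⟩,⟨t,⟨e,t⟩⟩⟩ combines with [knows famous] of type ⟨⟨t,t⟩,⟨e,⟨e,e⟩⟩⟩: type ⟨t,⟨e,t⟩⟩.
[[[Sam dog] professor] [[knows famous] tall]] — [[knows famous] tall] of type ⟨t,⟨e,t⟩⟩ combines with [[Sam dog] professor] of type t: type ⟨e,t⟩.

⟨e,t⟩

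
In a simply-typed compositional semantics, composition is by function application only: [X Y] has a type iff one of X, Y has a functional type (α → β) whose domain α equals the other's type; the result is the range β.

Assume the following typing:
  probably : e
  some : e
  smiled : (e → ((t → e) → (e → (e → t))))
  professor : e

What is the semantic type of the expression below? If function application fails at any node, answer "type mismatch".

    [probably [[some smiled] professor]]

[some smiled]: functor smiled : (e → ((t → e) → (e → (e → t)))), argument some : e; result ((t → e) → (e → (e → t))).
[[some smiled] professor]: ((t → e) → (e → (e → t))) with e — neither is a function whose domain matches the other; composition fails here.

type mismatch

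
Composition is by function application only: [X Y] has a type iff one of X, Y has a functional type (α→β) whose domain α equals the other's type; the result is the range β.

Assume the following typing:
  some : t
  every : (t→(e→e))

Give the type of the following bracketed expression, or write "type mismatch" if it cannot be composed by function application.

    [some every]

[some every] — every of type (t→(e→e)) combines with some of type t: type (e→e).

(e→e)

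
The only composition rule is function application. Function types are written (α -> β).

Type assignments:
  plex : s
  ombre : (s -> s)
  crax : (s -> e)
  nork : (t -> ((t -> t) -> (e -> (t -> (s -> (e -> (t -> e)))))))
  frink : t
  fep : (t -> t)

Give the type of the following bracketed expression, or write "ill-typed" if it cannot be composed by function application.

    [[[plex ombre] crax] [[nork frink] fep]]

At [plex ombre], ombre : (s -> s) takes plex : s, giving s.
At [[plex ombre] crax], crax : (s -> e) takes [plex ombre] : s, giving e.
At [nork frink], nork : (t -> ((t -> t) -> (e -> (t -> (s -> (e -> (t -> e))))))) takes frink : t, giving ((t -> t) -> (e -> (t -> (s -> (e -> (t -> e)))))).
At [[nork frink] fep], [nork frink] : ((t -> t) -> (e -> (t -> (s -> (e -> (t -> e)))))) takes fep : (t -> t), giving (e -> (t -> (s -> (e -> (t -> e))))).
At [[[plex ombre] crax] [[nork frink] fep]], [[nork frink] fep] : (e -> (t -> (s -> (e -> (t -> e))))) takes [[plex ombre] crax] : e, giving (t -> (s -> (e -> (t -> e)))).

(t -> (s -> (e -> (t -> e))))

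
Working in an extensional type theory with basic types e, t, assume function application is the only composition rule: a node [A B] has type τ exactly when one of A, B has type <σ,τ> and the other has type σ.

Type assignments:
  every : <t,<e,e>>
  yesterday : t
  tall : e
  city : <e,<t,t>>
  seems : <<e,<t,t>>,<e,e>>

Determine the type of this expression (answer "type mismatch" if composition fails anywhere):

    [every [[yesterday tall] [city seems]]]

[yesterday tall]: t with e — neither is a function whose domain matches the other; composition fails here.

type mismatch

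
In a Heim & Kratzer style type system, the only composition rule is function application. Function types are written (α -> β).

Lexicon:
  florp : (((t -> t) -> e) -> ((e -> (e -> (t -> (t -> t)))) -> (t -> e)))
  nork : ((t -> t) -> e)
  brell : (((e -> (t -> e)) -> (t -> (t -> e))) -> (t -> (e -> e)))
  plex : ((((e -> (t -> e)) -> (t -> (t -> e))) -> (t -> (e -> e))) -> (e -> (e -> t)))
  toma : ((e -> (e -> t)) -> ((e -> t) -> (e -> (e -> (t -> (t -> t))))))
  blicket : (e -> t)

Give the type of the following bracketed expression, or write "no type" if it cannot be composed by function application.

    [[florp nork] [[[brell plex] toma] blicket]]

(t -> e)

[florp nork]: functor florp : (((t -> t) -> e) -> ((e -> (e -> (t -> (t -> t)))) -> (t -> e))), argument nork : ((t -> t) -> e); result ((e -> (e -> (t -> (t -> t)))) -> (t -> e)).
[brell plex]: functor plex : ((((e -> (t -> e)) -> (t -> (t -> e))) -> (t -> (e -> e))) -> (e -> (e -> t))), argument brell : (((e -> (t -> e)) -> (t -> (t -> e))) -> (t -> (e -> e))); result (e -> (e -> t)).
[[brell plex] toma]: functor toma : ((e -> (e -> t)) -> ((e -> t) -> (e -> (e -> (t -> (t -> t)))))), argument [brell plex] : (e -> (e -> t)); result ((e -> t) -> (e -> (e -> (t -> (t -> t))))).
[[[brell plex] toma] blicket]: functor [[brell plex] toma] : ((e -> t) -> (e -> (e -> (t -> (t -> t))))), argument blicket : (e -> t); result (e -> (e -> (t -> (t -> t)))).
[[florp nork] [[[brell plex] toma] blicket]]: functor [florp nork] : ((e -> (e -> (t -> (t -> t)))) -> (t -> e)), argument [[[brell plex] toma] blicket] : (e -> (e -> (t -> (t -> t)))); result (t -> e).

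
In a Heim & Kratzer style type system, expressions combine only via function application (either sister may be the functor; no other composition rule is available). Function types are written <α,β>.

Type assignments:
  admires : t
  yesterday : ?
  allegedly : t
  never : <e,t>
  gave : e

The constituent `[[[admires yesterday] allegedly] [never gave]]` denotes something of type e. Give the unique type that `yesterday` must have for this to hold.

<t,<t,<t,e>>>

[[[admires yesterday] allegedly] [never gave]] must have type e. The sister [never gave] has type t; that is not a function onto e, so [[admires yesterday] allegedly] must be the functor, of type <t,e>.
[[admires yesterday] allegedly] must have type <t,e>. The sister allegedly has type t; that is not a function onto <t,e>, so [admires yesterday] must be the functor, of type <t,<t,e>>.
[admires yesterday] must have type <t,<t,e>>. The sister admires has type t; that is not a function onto <t,<t,e>>, so yesterday must be the functor, of type <t,<t,<t,e>>>.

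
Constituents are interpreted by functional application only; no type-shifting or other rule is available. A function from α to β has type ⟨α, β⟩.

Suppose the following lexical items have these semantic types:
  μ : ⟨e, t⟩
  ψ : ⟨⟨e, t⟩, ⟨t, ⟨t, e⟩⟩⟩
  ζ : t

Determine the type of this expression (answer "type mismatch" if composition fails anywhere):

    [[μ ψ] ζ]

[μ ψ]: ψ is ⟨⟨e, t⟩, ⟨t, ⟨t, e⟩⟩⟩, μ is ⟨e, t⟩; result ⟨t, ⟨t, e⟩⟩.
[[μ ψ] ζ]: [μ ψ] is ⟨t, ⟨t, e⟩⟩, ζ is t; result ⟨t, e⟩.

⟨t, e⟩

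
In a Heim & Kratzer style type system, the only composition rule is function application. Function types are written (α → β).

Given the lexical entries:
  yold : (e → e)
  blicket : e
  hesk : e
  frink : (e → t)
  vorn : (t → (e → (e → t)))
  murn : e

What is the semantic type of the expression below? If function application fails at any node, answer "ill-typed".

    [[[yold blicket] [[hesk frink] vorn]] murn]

[yold blicket]: (e → e) applied to e yields e.
[hesk frink]: (e → t) applied to e yields t.
[[hesk frink] vorn]: (t → (e → (e → t))) applied to t yields (e → (e → t)).
[[yold blicket] [[hesk frink] vorn]]: (e → (e → t)) applied to e yields (e → t).
[[[yold blicket] [[hesk frink] vorn]] murn]: (e → t) applied to e yields t.

t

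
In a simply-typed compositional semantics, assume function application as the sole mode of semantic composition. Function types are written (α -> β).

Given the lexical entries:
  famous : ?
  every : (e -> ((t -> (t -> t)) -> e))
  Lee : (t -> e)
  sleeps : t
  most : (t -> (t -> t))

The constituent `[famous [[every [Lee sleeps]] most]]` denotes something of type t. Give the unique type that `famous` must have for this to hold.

(e -> t)

[famous [[every [Lee sleeps]] most]] is required to be t. [[every [Lee sleeps]] most] : e cannot yield t as functor, so famous : (e -> t).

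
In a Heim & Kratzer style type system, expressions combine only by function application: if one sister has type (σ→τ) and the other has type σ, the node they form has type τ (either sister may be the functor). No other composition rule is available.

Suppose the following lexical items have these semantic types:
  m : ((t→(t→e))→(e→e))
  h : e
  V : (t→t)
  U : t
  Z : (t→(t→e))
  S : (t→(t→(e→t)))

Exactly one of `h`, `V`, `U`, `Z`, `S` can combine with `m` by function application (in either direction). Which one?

Z

h : e — does not combine with m.
V : (t→t) — does not combine with m.
U : t — does not combine with m.
Z — combines: m : ((t→(t→e))→(e→e)) takes Z : (t→(t→e)) as argument, giving (e→e).
S : (t→(t→(e→t))) — does not combine with m.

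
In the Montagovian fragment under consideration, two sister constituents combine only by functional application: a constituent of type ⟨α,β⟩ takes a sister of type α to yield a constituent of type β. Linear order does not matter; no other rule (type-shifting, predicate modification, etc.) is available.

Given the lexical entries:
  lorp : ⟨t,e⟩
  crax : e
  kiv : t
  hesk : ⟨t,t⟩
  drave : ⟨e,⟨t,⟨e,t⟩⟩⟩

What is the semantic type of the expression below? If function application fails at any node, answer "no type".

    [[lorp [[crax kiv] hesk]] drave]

no type

At [crax kiv]: neither e nor t can take the other as argument; the node is ill-typed.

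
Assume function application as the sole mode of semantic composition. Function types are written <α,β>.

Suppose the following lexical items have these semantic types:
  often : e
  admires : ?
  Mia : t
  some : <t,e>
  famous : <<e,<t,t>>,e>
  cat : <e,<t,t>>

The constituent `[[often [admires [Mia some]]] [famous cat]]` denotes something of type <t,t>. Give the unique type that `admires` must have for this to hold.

<e,<e,<e,<t,t>>>>

For [[often [admires [Mia some]]] [famous cat]] to have type <t,t> with [famous cat] of type e, [often [admires [Mia some]]] must be the function: [often [admires [Mia some]]] : <e,<t,t>>.
For [often [admires [Mia some]]] to have type <e,<t,t>> with often of type e, [admires [Mia some]] must be the function: [admires [Mia some]] : <e,<e,<t,t>>>.
For [admires [Mia some]] to have type <e,<e,<t,t>>> with [Mia some] of type e, admires must be the function: admires : <e,<e,<e,<t,t>>>>.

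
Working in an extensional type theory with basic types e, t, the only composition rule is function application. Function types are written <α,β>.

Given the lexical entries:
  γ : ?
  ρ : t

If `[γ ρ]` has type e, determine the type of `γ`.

<t,e>

[γ ρ] is required to be e. ρ : t cannot yield e as functor, so γ : <t,e>.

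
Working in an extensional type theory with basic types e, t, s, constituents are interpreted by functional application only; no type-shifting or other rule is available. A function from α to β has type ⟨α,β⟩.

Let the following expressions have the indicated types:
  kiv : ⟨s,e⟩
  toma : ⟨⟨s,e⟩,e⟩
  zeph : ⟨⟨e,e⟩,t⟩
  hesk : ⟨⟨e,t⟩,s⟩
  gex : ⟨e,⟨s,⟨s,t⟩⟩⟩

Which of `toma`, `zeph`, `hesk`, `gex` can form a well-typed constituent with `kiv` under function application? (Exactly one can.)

toma

toma — combines: toma : ⟨⟨s,e⟩,e⟩ takes kiv : ⟨s,e⟩ as argument, giving e.
zeph : ⟨⟨e,e⟩,t⟩ — kiv needs s; zeph needs ⟨e,e⟩; neither fits.
hesk : ⟨⟨e,t⟩,s⟩ — kiv needs s; hesk needs ⟨e,t⟩; neither fits.
gex : ⟨e,⟨s,⟨s,t⟩⟩⟩ — kiv needs s; gex needs e; neither fits.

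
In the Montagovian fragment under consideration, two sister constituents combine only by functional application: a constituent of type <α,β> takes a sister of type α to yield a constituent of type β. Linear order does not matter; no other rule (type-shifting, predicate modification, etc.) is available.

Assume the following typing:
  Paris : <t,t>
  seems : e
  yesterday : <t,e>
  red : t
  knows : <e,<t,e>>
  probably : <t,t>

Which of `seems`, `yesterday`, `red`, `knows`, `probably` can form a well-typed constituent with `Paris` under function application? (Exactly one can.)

red

seems : e — does not combine with Paris.
yesterday : <t,e> — does not combine with Paris.
red — combines: Paris : <t,t> takes red : t as argument, giving t.
knows : <e,<t,e>> — does not combine with Paris.
probably : <t,t> — does not combine with Paris.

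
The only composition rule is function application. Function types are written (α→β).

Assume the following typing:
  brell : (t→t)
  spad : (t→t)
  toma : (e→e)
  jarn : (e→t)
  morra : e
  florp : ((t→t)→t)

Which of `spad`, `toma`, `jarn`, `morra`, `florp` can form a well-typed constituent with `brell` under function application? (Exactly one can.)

spad : (t→t) — does not combine with brell.
toma : (e→e) — does not combine with brell.
jarn : (e→t) — does not combine with brell.
morra : e — does not combine with brell.
florp — combines: florp : ((t→t)→t) takes brell : (t→t) as argument, giving t.

florp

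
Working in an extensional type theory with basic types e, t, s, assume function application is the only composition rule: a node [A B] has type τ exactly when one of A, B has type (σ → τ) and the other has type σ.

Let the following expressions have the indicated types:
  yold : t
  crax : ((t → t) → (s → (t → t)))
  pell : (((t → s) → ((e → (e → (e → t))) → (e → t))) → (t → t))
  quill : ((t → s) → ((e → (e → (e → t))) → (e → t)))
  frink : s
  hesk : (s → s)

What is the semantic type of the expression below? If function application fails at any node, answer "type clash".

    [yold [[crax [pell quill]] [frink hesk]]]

t

[pell quill] — pell of type (((t → s) → ((e → (e → (e → t))) → (e → t))) → (t → t)) combines with quill of type ((t → s) → ((e → (e → (e → t))) → (e → t))): type (t → t).
[crax [pell quill]] — crax of type ((t → t) → (s → (t → t))) combines with [pell quill] of type (t → t): type (s → (t → t)).
[frink hesk] — hesk of type (s → s) combines with frink of type s: type s.
[[crax [pell quill]] [frink hesk]] — [crax [pell quill]] of type (s → (t → t)) combines with [frink hesk] of type s: type (t → t).
[yold [[crax [pell quill]] [frink hesk]]] — [[crax [pell quill]] [frink hesk]] of type (t → t) combines with yold of type t: type t.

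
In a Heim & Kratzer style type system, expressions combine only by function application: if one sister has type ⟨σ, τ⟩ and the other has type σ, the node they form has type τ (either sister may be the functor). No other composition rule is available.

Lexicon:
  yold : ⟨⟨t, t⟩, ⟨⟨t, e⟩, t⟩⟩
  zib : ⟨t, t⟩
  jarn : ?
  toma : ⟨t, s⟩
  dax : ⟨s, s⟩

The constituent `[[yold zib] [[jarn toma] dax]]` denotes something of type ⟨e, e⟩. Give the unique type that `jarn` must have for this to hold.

At [[yold zib] [[jarn toma] dax]] (required: ⟨e, e⟩): [yold zib] is ⟨⟨t, e⟩, t⟩, which is not a function with range ⟨e, e⟩; hence [[jarn toma] dax] is the functor — type ⟨⟨⟨t, e⟩, t⟩, ⟨e, e⟩⟩.
At [[jarn toma] dax] (required: ⟨⟨⟨t, e⟩, t⟩, ⟨e, e⟩⟩): dax is ⟨s, s⟩, which is not a function with range ⟨⟨⟨t, e⟩, t⟩, ⟨e, e⟩⟩; hence [jarn toma] is the functor — type ⟨⟨s, s⟩, ⟨⟨⟨t, e⟩, t⟩, ⟨e, e⟩⟩⟩.
At [jarn toma] (required: ⟨⟨s, s⟩, ⟨⟨⟨t, e⟩, t⟩, ⟨e, e⟩⟩⟩): toma is ⟨t, s⟩, which is not a function with range ⟨⟨s, s⟩, ⟨⟨⟨t, e⟩, t⟩, ⟨e, e⟩⟩⟩; hence jarn is the functor — type ⟨⟨t, s⟩, ⟨⟨s, s⟩, ⟨⟨⟨t, e⟩, t⟩, ⟨e, e⟩⟩⟩⟩.

⟨⟨t, s⟩, ⟨⟨s, s⟩, ⟨⟨⟨t, e⟩, t⟩, ⟨e, e⟩⟩⟩⟩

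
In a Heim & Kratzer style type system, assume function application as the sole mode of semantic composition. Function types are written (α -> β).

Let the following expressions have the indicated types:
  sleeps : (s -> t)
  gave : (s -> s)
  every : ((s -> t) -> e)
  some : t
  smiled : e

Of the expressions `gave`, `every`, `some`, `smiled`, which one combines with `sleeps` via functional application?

every

gave : (s -> s) — no; sleeps wants s, and gave wants s.
every — combines: every : ((s -> t) -> e) takes sleeps : (s -> t) as argument, giving e.
some : t — no; sleeps wants s, and some wants nothing (atomic).
smiled : e — no; sleeps wants s, and smiled wants nothing (atomic).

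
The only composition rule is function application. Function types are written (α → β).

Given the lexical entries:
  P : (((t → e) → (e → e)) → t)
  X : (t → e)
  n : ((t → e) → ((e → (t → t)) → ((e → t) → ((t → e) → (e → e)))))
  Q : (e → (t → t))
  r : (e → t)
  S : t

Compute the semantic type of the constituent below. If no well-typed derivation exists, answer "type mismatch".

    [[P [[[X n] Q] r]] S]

type mismatch

[X n]: functor n : ((t → e) → ((e → (t → t)) → ((e → t) → ((t → e) → (e → e))))), argument X : (t → e); result ((e → (t → t)) → ((e → t) → ((t → e) → (e → e)))).
[[X n] Q]: functor [X n] : ((e → (t → t)) → ((e → t) → ((t → e) → (e → e)))), argument Q : (e → (t → t)); result ((e → t) → ((t → e) → (e → e))).
[[[X n] Q] r]: functor [[X n] Q] : ((e → t) → ((t → e) → (e → e))), argument r : (e → t); result ((t → e) → (e → e)).
[P [[[X n] Q] r]]: functor P : (((t → e) → (e → e)) → t), argument [[[X n] Q] r] : ((t → e) → (e → e)); result t.
At [[P [[[X n] Q] r]] S]: neither t nor t can take the other as argument; the node is ill-typed.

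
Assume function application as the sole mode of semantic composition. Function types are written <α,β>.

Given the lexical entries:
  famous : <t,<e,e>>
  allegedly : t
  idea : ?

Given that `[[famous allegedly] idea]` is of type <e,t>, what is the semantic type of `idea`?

<<e,e>,<e,t>>

[[famous allegedly] idea] must have type <e,t>. The sister [famous allegedly] has type <e,e>; that is not a function onto <e,t>, so idea must be the functor, of type <<e,e>,<e,t>>.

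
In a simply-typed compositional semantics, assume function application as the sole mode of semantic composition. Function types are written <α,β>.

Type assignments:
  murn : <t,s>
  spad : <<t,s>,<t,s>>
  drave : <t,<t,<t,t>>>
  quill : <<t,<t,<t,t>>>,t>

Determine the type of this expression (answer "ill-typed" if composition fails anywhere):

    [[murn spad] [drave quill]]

[murn spad] — spad of type <<t,s>,<t,s>> combines with murn of type <t,s>: type <t,s>.
[drave quill] — quill of type <<t,<t,<t,t>>>,t> combines with drave of type <t,<t,<t,t>>>: type t.
[[murn spad] [drave quill]] — [murn spad] of type <t,s> combines with [drave quill] of type t: type s.

s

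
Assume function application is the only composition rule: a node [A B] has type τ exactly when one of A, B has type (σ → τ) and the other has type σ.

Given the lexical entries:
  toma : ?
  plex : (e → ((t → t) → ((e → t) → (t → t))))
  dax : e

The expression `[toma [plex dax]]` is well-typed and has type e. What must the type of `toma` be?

(((t → t) → ((e → t) → (t → t))) → e)

[toma [plex dax]] must have type e. The sister [plex dax] has type ((t → t) → ((e → t) → (t → t))); that is not a function onto e, so toma must be the functor, of type (((t → t) → ((e → t) → (t → t))) → e).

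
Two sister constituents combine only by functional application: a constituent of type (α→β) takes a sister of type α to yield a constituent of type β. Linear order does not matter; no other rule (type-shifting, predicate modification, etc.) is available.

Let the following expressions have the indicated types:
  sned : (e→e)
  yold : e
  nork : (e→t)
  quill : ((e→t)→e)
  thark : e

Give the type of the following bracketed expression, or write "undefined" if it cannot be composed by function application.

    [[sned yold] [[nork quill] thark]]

undefined

At [sned yold], sned : (e→e) takes yold : e, giving e.
At [nork quill], quill : ((e→t)→e) takes nork : (e→t), giving e.
[[nork quill] thark]: e with e — neither is a function whose domain matches the other; composition fails here.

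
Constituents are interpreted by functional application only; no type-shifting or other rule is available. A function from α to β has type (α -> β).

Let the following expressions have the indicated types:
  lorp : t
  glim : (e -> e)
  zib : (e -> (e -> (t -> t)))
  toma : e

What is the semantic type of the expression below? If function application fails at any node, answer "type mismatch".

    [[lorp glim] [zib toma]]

type mismatch

[lorp glim]: t with (e -> e) — neither is a function whose domain matches the other; composition fails here.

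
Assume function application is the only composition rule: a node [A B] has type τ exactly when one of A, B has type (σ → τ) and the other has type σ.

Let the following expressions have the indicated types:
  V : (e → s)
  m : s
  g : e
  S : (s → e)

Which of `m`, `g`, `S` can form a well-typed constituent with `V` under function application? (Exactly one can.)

m : s — no; V wants e, and m wants nothing (atomic).
g — combines: V : (e → s) takes g : e as argument, giving s.
S : (s → e) — no; V wants e, and S wants s.

g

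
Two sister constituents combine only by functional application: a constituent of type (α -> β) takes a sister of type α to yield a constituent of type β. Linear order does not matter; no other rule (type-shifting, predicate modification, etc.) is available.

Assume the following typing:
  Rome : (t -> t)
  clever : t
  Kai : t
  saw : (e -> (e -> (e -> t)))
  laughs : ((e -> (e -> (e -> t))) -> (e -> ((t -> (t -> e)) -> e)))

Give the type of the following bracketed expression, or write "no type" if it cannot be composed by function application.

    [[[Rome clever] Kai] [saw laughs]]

no type

At [Rome clever], Rome : (t -> t) takes clever : t, giving t.
At [[Rome clever] Kai]: neither t nor t can take the other as argument; the node is ill-typed.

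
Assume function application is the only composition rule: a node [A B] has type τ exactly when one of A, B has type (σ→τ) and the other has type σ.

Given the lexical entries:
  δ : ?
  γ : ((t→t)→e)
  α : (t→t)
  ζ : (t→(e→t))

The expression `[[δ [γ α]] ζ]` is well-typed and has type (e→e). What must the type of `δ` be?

For [[δ [γ α]] ζ] to have type (e→e) with ζ of type (t→(e→t)), [δ [γ α]] must be the function: [δ [γ α]] : ((t→(e→t))→(e→e)).
For [δ [γ α]] to have type ((t→(e→t))→(e→e)) with [γ α] of type e, δ must be the function: δ : (e→((t→(e→t))→(e→e))).

(e→((t→(e→t))→(e→e)))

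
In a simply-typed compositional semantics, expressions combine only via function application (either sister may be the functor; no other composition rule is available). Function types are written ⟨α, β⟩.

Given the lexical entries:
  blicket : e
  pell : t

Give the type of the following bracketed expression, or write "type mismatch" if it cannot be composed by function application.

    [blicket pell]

[blicket pell]: e and t cannot combine by function application — type clash.

type mismatch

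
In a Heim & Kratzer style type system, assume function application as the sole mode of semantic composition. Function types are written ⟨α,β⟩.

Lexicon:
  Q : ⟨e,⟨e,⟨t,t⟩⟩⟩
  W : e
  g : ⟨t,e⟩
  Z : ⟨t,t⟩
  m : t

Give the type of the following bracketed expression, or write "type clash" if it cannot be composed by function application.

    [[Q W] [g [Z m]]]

[Q W]: Q is ⟨e,⟨e,⟨t,t⟩⟩⟩, W is e; result ⟨e,⟨t,t⟩⟩.
[Z m]: Z is ⟨t,t⟩, m is t; result t.
[g [Z m]]: g is ⟨t,e⟩, [Z m] is t; result e.
[[Q W] [g [Z m]]]: [Q W] is ⟨e,⟨t,t⟩⟩, [g [Z m]] is e; result ⟨t,t⟩.

⟨t,t⟩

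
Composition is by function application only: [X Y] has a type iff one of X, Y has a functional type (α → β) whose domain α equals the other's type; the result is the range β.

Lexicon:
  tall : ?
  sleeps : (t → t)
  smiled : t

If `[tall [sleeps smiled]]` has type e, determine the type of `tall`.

[tall [sleeps smiled]] is required to be e. [sleeps smiled] : t cannot yield e as functor, so tall : (t → e).

(t → e)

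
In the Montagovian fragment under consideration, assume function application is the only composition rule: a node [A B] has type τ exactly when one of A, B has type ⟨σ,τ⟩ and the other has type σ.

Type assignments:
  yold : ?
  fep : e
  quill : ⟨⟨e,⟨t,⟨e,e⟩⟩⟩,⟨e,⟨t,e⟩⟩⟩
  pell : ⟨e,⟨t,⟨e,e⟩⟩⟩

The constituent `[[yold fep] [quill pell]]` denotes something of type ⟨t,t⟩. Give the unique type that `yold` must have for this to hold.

For [[yold fep] [quill pell]] to have type ⟨t,t⟩ with [quill pell] of type ⟨e,⟨t,e⟩⟩, [yold fep] must be the function: [yold fep] : ⟨⟨e,⟨t,e⟩⟩,⟨t,t⟩⟩.
For [yold fep] to have type ⟨⟨e,⟨t,e⟩⟩,⟨t,t⟩⟩ with fep of type e, yold must be the function: yold : ⟨e,⟨⟨e,⟨t,e⟩⟩,⟨t,t⟩⟩⟩.

⟨e,⟨⟨e,⟨t,e⟩⟩,⟨t,t⟩⟩⟩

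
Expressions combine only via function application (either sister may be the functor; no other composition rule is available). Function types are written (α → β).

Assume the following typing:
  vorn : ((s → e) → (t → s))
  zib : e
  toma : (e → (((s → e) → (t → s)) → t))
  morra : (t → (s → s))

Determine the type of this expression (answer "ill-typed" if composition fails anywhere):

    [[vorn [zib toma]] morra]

[zib toma]: functor toma : (e → (((s → e) → (t → s)) → t)), argument zib : e; result (((s → e) → (t → s)) → t).
[vorn [zib toma]]: functor [zib toma] : (((s → e) → (t → s)) → t), argument vorn : ((s → e) → (t → s)); result t.
[[vorn [zib toma]] morra]: functor morra : (t → (s → s)), argument [vorn [zib toma]] : t; result (s → s).

(s → s)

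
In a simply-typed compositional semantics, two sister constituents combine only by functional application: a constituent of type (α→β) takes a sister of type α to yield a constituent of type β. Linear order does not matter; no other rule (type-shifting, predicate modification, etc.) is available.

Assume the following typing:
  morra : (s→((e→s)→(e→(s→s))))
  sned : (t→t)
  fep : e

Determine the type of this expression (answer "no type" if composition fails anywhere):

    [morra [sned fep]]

no type

[sned fep]: (t→t) with e — neither is a function whose domain matches the other; composition fails here.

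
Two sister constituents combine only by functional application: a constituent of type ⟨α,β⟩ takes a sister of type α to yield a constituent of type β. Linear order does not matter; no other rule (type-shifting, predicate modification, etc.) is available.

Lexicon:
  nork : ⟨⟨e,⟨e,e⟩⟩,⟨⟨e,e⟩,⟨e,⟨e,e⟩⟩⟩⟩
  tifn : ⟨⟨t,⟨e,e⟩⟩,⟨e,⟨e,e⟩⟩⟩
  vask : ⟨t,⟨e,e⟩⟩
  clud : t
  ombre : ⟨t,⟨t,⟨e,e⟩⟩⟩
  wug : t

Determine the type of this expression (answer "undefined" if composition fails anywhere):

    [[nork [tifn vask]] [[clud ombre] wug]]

[tifn vask] — tifn of type ⟨⟨t,⟨e,e⟩⟩,⟨e,⟨e,e⟩⟩⟩ combines with vask of type ⟨t,⟨e,e⟩⟩: type ⟨e,⟨e,e⟩⟩.
[nork [tifn vask]] — nork of type ⟨⟨e,⟨e,e⟩⟩,⟨⟨e,e⟩,⟨e,⟨e,e⟩⟩⟩⟩ combines with [tifn vask] of type ⟨e,⟨e,e⟩⟩: type ⟨⟨e,e⟩,⟨e,⟨e,e⟩⟩⟩.
[clud ombre] — ombre of type ⟨t,⟨t,⟨e,e⟩⟩⟩ combines with clud of type t: type ⟨t,⟨e,e⟩⟩.
[[clud ombre] wug] — [clud ombre] of type ⟨t,⟨e,e⟩⟩ combines with wug of type t: type ⟨e,e⟩.
[[nork [tifn vask]] [[clud ombre] wug]] — [nork [tifn vask]] of type ⟨⟨e,e⟩,⟨e,⟨e,e⟩⟩⟩ combines with [[clud ombre] wug] of type ⟨e,e⟩: type ⟨e,⟨e,e⟩⟩.

⟨e,⟨e,e⟩⟩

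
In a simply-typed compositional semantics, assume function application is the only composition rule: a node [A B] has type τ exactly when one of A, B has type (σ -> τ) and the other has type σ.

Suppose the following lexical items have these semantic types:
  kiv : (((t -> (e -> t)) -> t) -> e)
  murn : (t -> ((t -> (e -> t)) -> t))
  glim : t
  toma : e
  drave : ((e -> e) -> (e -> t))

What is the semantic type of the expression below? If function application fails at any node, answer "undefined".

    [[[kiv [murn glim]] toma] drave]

undefined

[murn glim]: (t -> ((t -> (e -> t)) -> t)) applied to t yields ((t -> (e -> t)) -> t).
[kiv [murn glim]]: (((t -> (e -> t)) -> t) -> e) applied to ((t -> (e -> t)) -> t) yields e.
At [[kiv [murn glim]] toma]: neither e nor e can take the other as argument; the node is ill-typed.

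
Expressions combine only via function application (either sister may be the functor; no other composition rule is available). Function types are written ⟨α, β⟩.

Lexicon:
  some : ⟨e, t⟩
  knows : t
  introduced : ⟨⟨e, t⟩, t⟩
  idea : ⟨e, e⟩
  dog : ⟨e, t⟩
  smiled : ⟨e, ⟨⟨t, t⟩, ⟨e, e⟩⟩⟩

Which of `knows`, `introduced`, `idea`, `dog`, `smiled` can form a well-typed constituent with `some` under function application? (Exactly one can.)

knows : t — some needs e; knows needs nothing (atomic); neither fits.
introduced — combines: introduced : ⟨⟨e, t⟩, t⟩ takes some : ⟨e, t⟩ as argument, giving t.
idea : ⟨e, e⟩ — some needs e; idea needs e; neither fits.
dog : ⟨e, t⟩ — some needs e; dog needs e; neither fits.
smiled : ⟨e, ⟨⟨t, t⟩, ⟨e, e⟩⟩⟩ — some needs e; smiled needs e; neither fits.

introduced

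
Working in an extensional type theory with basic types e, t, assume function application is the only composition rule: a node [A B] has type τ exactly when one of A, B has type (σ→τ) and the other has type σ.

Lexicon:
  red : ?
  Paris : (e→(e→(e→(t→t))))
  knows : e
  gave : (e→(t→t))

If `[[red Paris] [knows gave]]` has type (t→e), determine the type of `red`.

((e→(e→(e→(t→t))))→((t→t)→(t→e)))

For [[red Paris] [knows gave]] to have type (t→e) with [knows gave] of type (t→t), [red Paris] must be the function: [red Paris] : ((t→t)→(t→e)).
For [red Paris] to have type ((t→t)→(t→e)) with Paris of type (e→(e→(e→(t→t)))), red must be the function: red : ((e→(e→(e→(t→t))))→((t→t)→(t→e))).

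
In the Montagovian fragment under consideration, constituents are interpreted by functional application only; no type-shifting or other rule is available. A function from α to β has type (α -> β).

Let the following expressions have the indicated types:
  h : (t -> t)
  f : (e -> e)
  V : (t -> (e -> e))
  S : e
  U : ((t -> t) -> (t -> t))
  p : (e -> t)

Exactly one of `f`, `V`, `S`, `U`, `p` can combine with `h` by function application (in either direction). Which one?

f : (e -> e) — no; h wants t, and f wants e.
V : (t -> (e -> e)) — no; h wants t, and V wants t.
S : e — no; h wants t, and S wants nothing (atomic).
U — combines: U : ((t -> t) -> (t -> t)) takes h : (t -> t) as argument, giving (t -> t).
p : (e -> t) — no; h wants t, and p wants e.

U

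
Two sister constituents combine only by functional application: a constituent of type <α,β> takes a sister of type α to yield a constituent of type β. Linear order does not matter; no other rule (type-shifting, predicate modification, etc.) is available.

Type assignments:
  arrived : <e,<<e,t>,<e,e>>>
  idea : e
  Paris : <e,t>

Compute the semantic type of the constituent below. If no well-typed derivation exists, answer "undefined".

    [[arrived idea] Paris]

[arrived idea]: functor arrived : <e,<<e,t>,<e,e>>>, argument idea : e; result <<e,t>,<e,e>>.
[[arrived idea] Paris]: functor [arrived idea] : <<e,t>,<e,e>>, argument Paris : <e,t>; result <e,e>.

<e,e>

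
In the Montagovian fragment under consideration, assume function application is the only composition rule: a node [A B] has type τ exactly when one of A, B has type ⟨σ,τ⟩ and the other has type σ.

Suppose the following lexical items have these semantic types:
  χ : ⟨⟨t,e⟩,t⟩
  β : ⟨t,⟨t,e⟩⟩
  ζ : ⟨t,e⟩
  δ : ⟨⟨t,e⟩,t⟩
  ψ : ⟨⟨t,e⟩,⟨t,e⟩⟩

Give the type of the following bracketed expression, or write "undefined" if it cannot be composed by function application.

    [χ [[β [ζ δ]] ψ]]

At [ζ δ], δ : ⟨⟨t,e⟩,t⟩ takes ζ : ⟨t,e⟩, giving t.
At [β [ζ δ]], β : ⟨t,⟨t,e⟩⟩ takes [ζ δ] : t, giving ⟨t,e⟩.
At [[β [ζ δ]] ψ], ψ : ⟨⟨t,e⟩,⟨t,e⟩⟩ takes [β [ζ δ]] : ⟨t,e⟩, giving ⟨t,e⟩.
At [χ [[β [ζ δ]] ψ]], χ : ⟨⟨t,e⟩,t⟩ takes [[β [ζ δ]] ψ] : ⟨t,e⟩, giving t.

t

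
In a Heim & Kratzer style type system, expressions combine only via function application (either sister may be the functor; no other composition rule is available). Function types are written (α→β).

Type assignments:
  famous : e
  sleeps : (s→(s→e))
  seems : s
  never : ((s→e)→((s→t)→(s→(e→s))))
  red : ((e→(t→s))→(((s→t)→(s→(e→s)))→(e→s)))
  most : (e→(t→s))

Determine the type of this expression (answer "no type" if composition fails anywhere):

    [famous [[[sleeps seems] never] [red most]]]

[sleeps seems] — sleeps of type (s→(s→e)) combines with seems of type s: type (s→e).
[[sleeps seems] never] — never of type ((s→e)→((s→t)→(s→(e→s)))) combines with [sleeps seems] of type (s→e): type ((s→t)→(s→(e→s))).
[red most] — red of type ((e→(t→s))→(((s→t)→(s→(e→s)))→(e→s))) combines with most of type (e→(t→s)): type (((s→t)→(s→(e→s)))→(e→s)).
[[[sleeps seems] never] [red most]] — [red most] of type (((s→t)→(s→(e→s)))→(e→s)) combines with [[sleeps seems] never] of type ((s→t)→(s→(e→s))): type (e→s).
[famous [[[sleeps seems] never] [red most]]] — [[[sleeps seems] never] [red most]] of type (e→s) combines with famous of type e: type s.

s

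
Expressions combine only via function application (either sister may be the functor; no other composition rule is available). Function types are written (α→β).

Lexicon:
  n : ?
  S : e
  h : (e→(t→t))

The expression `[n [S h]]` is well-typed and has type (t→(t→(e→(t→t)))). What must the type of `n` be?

((t→t)→(t→(t→(e→(t→t)))))

At [n [S h]] (required: (t→(t→(e→(t→t))))): [S h] is (t→t), which is not a function with range (t→(t→(e→(t→t)))); hence n is the functor — type ((t→t)→(t→(t→(e→(t→t))))).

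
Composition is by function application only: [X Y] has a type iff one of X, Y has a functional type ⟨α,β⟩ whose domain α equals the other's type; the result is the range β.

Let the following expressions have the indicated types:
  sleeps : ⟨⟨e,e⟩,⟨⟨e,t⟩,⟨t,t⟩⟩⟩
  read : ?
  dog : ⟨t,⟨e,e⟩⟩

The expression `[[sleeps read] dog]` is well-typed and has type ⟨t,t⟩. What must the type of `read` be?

⟨⟨⟨e,e⟩,⟨⟨e,t⟩,⟨t,t⟩⟩⟩,⟨⟨t,⟨e,e⟩⟩,⟨t,t⟩⟩⟩

[[sleeps read] dog] must have type ⟨t,t⟩. The sister dog has type ⟨t,⟨e,e⟩⟩; that is not a function onto ⟨t,t⟩, so [sleeps read] must be the functor, of type ⟨⟨t,⟨e,e⟩⟩,⟨t,t⟩⟩.
[sleeps read] must have type ⟨⟨t,⟨e,e⟩⟩,⟨t,t⟩⟩. The sister sleeps has type ⟨⟨e,e⟩,⟨⟨e,t⟩,⟨t,t⟩⟩⟩; that is not a function onto ⟨⟨t,⟨e,e⟩⟩,⟨t,t⟩⟩, so read must be the functor, of type ⟨⟨⟨e,e⟩,⟨⟨e,t⟩,⟨t,t⟩⟩⟩,⟨⟨t,⟨e,e⟩⟩,⟨t,t⟩⟩⟩.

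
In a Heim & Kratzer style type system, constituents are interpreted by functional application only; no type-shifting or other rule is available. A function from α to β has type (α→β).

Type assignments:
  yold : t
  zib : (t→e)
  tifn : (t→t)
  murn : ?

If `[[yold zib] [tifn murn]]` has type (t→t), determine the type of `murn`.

For [[yold zib] [tifn murn]] to have type (t→t) with [yold zib] of type e, [tifn murn] must be the function: [tifn murn] : (e→(t→t)).
For [tifn murn] to have type (e→(t→t)) with tifn of type (t→t), murn must be the function: murn : ((t→t)→(e→(t→t))).

((t→t)→(e→(t→t)))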